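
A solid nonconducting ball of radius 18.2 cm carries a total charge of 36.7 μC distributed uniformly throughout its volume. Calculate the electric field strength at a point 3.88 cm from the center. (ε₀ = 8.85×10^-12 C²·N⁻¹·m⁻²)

|E| = 2.12e6 N/C

Use a concentric Gaussian sphere at r = 3.88 cm (r < R).
Only the charge within r is enclosed: Q_enc = Q·(r/R)³ = (36.7 μC)·(3.88 cm/18.2 cm)³ = 3.556×10^-7 C.
Since E is radial and uniform over the Gaussian sphere, Φ = E·4πr² = Q_enc/ε₀.
E = |Q_enc|/(4πε₀r²) = (3.556×10^-7)/(4π·8.85×10^-12·(0.0388)²) = 2.12e6 N/C.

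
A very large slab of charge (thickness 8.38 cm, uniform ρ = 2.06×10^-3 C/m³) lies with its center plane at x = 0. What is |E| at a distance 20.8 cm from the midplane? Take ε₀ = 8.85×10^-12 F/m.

E = 9.75×10^6 N/C

The point |x| = 20.8 cm lies outside the slab (half-thickness 0.0419 m). A symmetric pillbox spanning the full slab encloses Q_enc = ρ·d·A.
Flux = 2EA ⇒ E = |ρ|d/(2ε₀), independent of distance outside.
E = (2.06×10^-3)(0.0838)/(2·8.85×10^-12) = 9.75×10^6 N/C.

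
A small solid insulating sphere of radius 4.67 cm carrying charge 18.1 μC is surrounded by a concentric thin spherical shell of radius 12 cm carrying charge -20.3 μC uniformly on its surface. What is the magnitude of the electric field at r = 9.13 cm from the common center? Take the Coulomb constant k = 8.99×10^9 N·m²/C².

|E| ≈ 1.95×10^7 V/m

Use a concentric Gaussian sphere at r = 9.13 cm (between the bodies, 4.67 cm < r < 12 cm).
The shell at 12 cm lies outside the Gaussian surface, so Q_enc = 18.1 μC = 1.81×10^-5 C.
Applying ∮E·dA = Q_enc/ε₀ with Φ = E(4πr²):
E = k|Q_enc|/r² = (8.99×10^9)(1.81e-5)/(0.0913)² = 1.95×10^7 N/C.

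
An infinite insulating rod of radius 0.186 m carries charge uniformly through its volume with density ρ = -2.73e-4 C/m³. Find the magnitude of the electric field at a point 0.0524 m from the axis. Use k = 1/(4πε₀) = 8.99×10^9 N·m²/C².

By cylindrical symmetry E is radial; use a coaxial Gaussian cylinder of radius 0.0524 m and length L (r < R).
Enclosed charge per unit length: λ_enc = ρ·πr² = (-2.73e-4)π(0.0524)² = -2.355e-6 C/m.
Gauss's law: E·2πrL = λ_enc L/ε₀.
E = 2k|λ_enc|/r = 2(8.99×10^9)(2.355e-6)/(0.0524) = 8.08×10^5 N/C.

|E| ≈ 8.08×10^5 V/m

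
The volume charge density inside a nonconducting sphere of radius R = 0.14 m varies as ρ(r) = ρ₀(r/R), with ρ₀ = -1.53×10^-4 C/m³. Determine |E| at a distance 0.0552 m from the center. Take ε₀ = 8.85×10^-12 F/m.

|E| ≈ 9.41e4 N/C

Use a concentric Gaussian sphere at r = 0.0552 m (r < R).
Integrate the density: Q_enc = 4π ∫₀^r ρ₀(r'/R)^1 r'² dr' = 4πρ₀ r^4/(4·R) = -3.188e-8 C.
Applying ∮E·dA = Q_enc/ε₀ with Φ = E(4πr²):
E = |Q_enc|/(4πε₀r²) = (3.188×10^-8)/(4π·8.85×10^-12·(0.0552)²) = 9.41×10^4 N/C.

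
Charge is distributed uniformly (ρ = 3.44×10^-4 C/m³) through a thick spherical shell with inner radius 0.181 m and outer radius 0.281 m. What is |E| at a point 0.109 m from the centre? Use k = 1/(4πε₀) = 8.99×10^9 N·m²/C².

E = 0 (no enclosed charge)

Use a concentric Gaussian sphere at r = 0.109 m (r < 0.181 m, inside the empty cavity).
No charge is enclosed, so by Gauss's law E·4πr² = 0 ⇒ E = 0.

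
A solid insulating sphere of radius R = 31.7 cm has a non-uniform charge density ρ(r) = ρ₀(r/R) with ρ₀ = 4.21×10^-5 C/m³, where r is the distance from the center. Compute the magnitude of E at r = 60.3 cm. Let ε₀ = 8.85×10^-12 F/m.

E ≈ 1.04×10^5 V/m

Symmetry ⇒ E = E(r) r̂. Gaussian sphere of radius r = 60.3 cm (r > R, all charge enclosed).
Q_enc = 4π ∫₀^R ρ₀(r'/R)^1 r'² dr' = 4πρ₀R³/4 = 4.213×10^-6 C.
By Gauss's law, ∮E·dA = E·4πr² = Q_enc/ε₀.
E = |Q_enc|/(4πε₀r²) = (4.213×10^-6)/(4π·8.85×10^-12·(0.603)²) = 1.04×10^5 N/C.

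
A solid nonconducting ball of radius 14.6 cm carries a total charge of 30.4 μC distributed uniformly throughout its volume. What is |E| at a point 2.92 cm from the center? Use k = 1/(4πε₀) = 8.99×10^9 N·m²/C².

Symmetry ⇒ E = E(r) r̂. Gaussian sphere of radius r = 2.92 cm (r < R).
For a uniform sphere the enclosed fraction is (r/R)³, so Q_enc = (30.4 μC)(0.0292/0.146)³ = 2.432×10^-7 C.
Since E is radial and uniform over the Gaussian sphere, Φ = E·4πr² = Q_enc/ε₀.
E = k|Q_enc|/r² = (8.99×10^9)(2.432×10^-7)/(0.0292)² = 2.56×10^6 N/C.

|E| ≈ 2.56×10^6 V/m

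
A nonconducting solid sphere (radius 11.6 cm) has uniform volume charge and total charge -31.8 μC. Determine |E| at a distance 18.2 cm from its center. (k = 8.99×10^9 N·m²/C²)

Symmetry ⇒ E = E(r) r̂. Gaussian sphere of radius r = 18.2 cm (r > R, so the entire charge is enclosed).
Q_enc = -31.8 μC = -3.18e-5 C.
Gauss's law: E·4πr² = Q_enc/ε₀.
E = k|Q_enc|/r² = (8.99×10^9)(3.18e-5)/(0.182)² = 8.63×10^6 N/C.

E = 8.63e6 N/C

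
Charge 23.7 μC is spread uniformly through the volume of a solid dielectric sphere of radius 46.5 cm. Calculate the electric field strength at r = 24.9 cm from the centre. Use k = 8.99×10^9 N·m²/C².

By spherical symmetry E is radial; choose a Gaussian sphere of radius r = 24.9 cm (r < R).
For a uniform sphere the enclosed fraction is (r/R)³, so Q_enc = (23.7 μC)(0.249/0.465)³ = 3.639×10^-6 C.
Applying ∮E·dA = Q_enc/ε₀ with Φ = E(4πr²):
E = k|Q_enc|/r² = (8.99×10^9)(3.639×10^-6)/(0.249)² = 5.28×10^5 N/C.

E ≈ 5.28e5 N/C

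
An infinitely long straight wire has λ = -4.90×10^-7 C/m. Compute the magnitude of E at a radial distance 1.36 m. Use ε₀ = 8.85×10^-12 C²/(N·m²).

E = 6.48e3 N/C

Coaxial Gaussian cylinder, radius r = 1.36 m, length L.
Q_enc = λL, so λ_enc = -4.90×10^-7 C/m.
By Gauss's law (flux through the curved wall only), E·2πrL = λ_enc L/ε₀.
E = |λ_enc|/(2πε₀r) = (4.90×10^-7)/(2π·8.85×10^-12·1.36) = 6.48×10^3 N/C.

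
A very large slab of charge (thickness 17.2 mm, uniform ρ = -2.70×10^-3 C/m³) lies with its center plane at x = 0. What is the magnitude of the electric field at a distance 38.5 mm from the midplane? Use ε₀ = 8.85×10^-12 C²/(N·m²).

E = 2.62×10^6 N/C

The point |x| = 38.5 mm lies outside the slab (half-thickness 0.0086 m). A symmetric pillbox spanning the full slab encloses Q_enc = ρ·d·A.
Flux = 2EA ⇒ E = |ρ|d/(2ε₀), independent of distance outside.
E = (2.70e-3)(0.0172)/(2·8.85×10^-12) = 2.62×10^6 N/C.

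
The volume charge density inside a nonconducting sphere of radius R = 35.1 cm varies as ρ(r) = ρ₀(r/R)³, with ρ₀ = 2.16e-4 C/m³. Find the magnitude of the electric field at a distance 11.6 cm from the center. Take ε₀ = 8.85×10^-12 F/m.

Symmetry ⇒ E = E(r) r̂. Gaussian sphere of radius r = 11.6 cm (r < R).
Integrate the density: Q_enc = 4π ∫₀^r ρ₀(r'/R)^3 r'² dr' = 4πρ₀ r^6/(6·R³) = 2.549×10^-8 C.
Applying ∮E·dA = Q_enc/ε₀ with Φ = E(4πr²):
E = |Q_enc|/(4πε₀r²) = (2.549×10^-8)/(4π·8.85×10^-12·(0.116)²) = 1.70×10^4 N/C.

|E| = 1.70e4 V/m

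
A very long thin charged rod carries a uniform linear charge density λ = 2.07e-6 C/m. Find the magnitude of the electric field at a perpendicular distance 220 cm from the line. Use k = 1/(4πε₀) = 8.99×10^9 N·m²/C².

E ≈ 1.69×10^4 N/C

Take a coaxial cylindrical Gaussian surface of radius r = 220 cm and length L.
Q_enc = λL, so λ_enc = 2.07×10^-6 C/m.
Gauss's law: E·2πrL = λ_enc L/ε₀.
E = 2k|λ_enc|/r = 2(8.99×10^9)(2.07×10^-6)/(2.2) = 1.69×10^4 N/C.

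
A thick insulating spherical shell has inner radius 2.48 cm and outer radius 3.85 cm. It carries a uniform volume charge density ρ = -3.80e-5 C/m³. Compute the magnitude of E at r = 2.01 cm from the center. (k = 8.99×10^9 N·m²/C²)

Symmetry ⇒ E = E(r) r̂. Gaussian sphere of radius r = 2.01 cm (r < 2.48 cm, inside the empty cavity).
No charge is enclosed, so by Gauss's law E·4πr² = 0 ⇒ E = 0.

E = 0 (no enclosed charge)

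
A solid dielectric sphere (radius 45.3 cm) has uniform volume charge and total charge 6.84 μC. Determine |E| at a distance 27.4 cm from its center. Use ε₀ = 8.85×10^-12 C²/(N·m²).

Symmetry ⇒ E = E(r) r̂. Gaussian sphere of radius r = 27.4 cm (r < R).
For a uniform sphere the enclosed fraction is (r/R)³, so Q_enc = (6.84 μC)(0.274/0.453)³ = 1.514e-6 C.
Gauss's law: E·4πr² = Q_enc/ε₀.
E = |Q_enc|/(4πε₀r²) = (1.514×10^-6)/(4π·8.85×10^-12·(0.274)²) = 1.81×10^5 N/C.

E ≈ 1.81×10^5 N/C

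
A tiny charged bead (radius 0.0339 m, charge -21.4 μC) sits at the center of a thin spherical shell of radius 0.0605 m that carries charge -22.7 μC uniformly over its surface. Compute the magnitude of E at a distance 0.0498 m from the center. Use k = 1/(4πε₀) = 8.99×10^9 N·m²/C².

7.76×10^7 N/C

Use a concentric Gaussian sphere at r = 0.0498 m (between the bodies, 0.0339 m < r < 0.0605 m).
The shell at 0.0605 m lies outside the Gaussian surface, so Q_enc = -21.4 μC = -2.14e-5 C.
Since E is radial and uniform over the Gaussian sphere, Φ = E·4πr² = Q_enc/ε₀.
E = k|Q_enc|/r² = (8.99×10^9)(2.14e-5)/(0.0498)² = 7.76e7 N/C.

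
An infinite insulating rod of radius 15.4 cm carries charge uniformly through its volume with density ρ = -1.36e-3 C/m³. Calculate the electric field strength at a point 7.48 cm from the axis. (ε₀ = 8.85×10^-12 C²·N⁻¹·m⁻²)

Take a coaxial cylindrical Gaussian surface of radius r = 7.48 cm and length L (r < R).
Charge inside radius r per length L is ρ·πr²·L, so λ_enc = ρπr² = -2.391×10^-5 C/m.
Gauss's law: E·2πrL = λ_enc L/ε₀.
E = |λ_enc|/(2πε₀r) = (2.391e-5)/(2π·8.85×10^-12·0.0748) = 5.75×10^6 N/C.

|E| ≈ 5.75e6 V/m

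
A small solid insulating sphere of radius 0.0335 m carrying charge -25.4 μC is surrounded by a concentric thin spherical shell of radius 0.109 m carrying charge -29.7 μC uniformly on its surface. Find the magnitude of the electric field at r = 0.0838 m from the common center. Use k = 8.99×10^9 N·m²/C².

|E| = 3.25×10^7 N/C

Use a concentric Gaussian sphere at r = 0.0838 m (between the bodies, 0.0335 m < r < 0.109 m).
Only the inner charge is enclosed; the outer shell contributes nothing inside itself. Q_enc = -25.4 μC = -2.54×10^-5 C.
Gauss's law: E·4πr² = Q_enc/ε₀.
E = k|Q_enc|/r² = (8.99×10^9)(2.54×10^-5)/(0.0838)² = 3.25e7 N/C.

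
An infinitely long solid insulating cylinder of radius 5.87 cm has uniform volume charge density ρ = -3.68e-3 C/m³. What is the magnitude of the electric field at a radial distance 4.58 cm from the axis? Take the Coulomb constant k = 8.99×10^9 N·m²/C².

By cylindrical symmetry E is radial; use a coaxial Gaussian cylinder of radius 4.58 cm and length L (r < R).
Enclosed charge per unit length: λ_enc = ρ·πr² = (-3.68×10^-3)π(0.0458)² = -2.425×10^-5 C/m.
Applying ∮E·dA = Q_enc/ε₀ with the end caps contributing no flux:
E = 2k|λ_enc|/r = 2(8.99×10^9)(2.425×10^-5)/(0.0458) = 9.52×10^6 N/C.

9.52e6 N/C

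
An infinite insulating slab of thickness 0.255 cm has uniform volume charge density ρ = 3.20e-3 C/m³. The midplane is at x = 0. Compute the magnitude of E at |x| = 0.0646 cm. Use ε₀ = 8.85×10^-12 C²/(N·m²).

By symmetry E is perpendicular to the slab. A Gaussian pillbox from −0.0646 cm to +0.0646 cm (face area A) lies entirely within the slab.
Q_enc = ρ·(2x)·A and flux = 2EA, so 2EA = 2ρxA/ε₀ ⇒ E = |ρ|x/ε₀.
E = (3.20×10^-3)(0.000646)/(8.85×10^-12) = 2.34×10^5 N/C.

2.34×10^5 N/C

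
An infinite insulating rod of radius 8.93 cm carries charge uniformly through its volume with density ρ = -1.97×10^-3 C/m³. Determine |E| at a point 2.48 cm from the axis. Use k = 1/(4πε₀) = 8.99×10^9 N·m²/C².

Choose a coaxial cylinder of radius r = 2.48 cm (arbitrary length L) as the Gaussian surface (r < R).
Enclosed charge per unit length: λ_enc = ρ·πr² = (-1.97e-3)π(0.0248)² = -3.806×10^-6 C/m.
Gauss's law: E·2πrL = λ_enc L/ε₀.
E = 2k|λ_enc|/r = 2(8.99×10^9)(3.806×10^-6)/(0.0248) = 2.76e6 N/C.

E ≈ 2.76×10^6 N/C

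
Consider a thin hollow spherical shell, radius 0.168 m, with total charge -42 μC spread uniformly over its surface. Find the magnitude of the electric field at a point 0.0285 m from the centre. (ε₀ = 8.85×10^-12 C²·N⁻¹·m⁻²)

Take a concentric spherical Gaussian surface of radius r = 0.0285 m (inside the shell, r < 0.168 m).
All the charge is outside the Gaussian surface: Q_enc = 0, hence E = 0 everywhere inside the shell.

E = 0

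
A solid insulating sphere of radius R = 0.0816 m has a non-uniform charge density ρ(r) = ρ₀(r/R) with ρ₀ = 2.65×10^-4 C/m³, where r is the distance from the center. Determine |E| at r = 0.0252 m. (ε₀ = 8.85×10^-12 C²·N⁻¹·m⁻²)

Take a concentric spherical Gaussian surface of radius r = 0.0252 m (r < R).
Integrate the density: Q_enc = 4π ∫₀^r ρ₀(r'/R)^1 r'² dr' = 4πρ₀ r^4/(4·R) = 4.114e-9 C.
By Gauss's law, ∮E·dA = E·4πr² = Q_enc/ε₀.
E = |Q_enc|/(4πε₀r²) = (4.114e-9)/(4π·8.85×10^-12·(0.0252)²) = 5.83×10^4 N/C.

E ≈ 5.83e4 V/m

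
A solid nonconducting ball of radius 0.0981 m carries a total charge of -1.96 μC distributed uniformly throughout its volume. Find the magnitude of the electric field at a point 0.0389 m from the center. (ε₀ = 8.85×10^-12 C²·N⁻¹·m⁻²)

Use a concentric Gaussian sphere at r = 0.0389 m (r < R).
Only the charge within r is enclosed: Q_enc = Q·(r/R)³ = (-1.96 μC)·(0.0389 m/0.0981 m)³ = -1.222×10^-7 C.
Since E is radial and uniform over the Gaussian sphere, Φ = E·4πr² = Q_enc/ε₀.
E = |Q_enc|/(4πε₀r²) = (1.222e-7)/(4π·8.85×10^-12·(0.0389)²) = 7.26×10^5 N/C.

E = 7.26×10^5 N/C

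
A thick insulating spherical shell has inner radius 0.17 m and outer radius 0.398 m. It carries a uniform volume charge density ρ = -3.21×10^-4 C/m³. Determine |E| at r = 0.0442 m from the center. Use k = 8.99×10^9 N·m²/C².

Use a concentric Gaussian sphere at r = 0.0442 m (r < 0.17 m, inside the empty cavity).
Q_enc = 0 (all charge lies at larger r); Gauss's law gives E = 0.

|E| = 0 N/C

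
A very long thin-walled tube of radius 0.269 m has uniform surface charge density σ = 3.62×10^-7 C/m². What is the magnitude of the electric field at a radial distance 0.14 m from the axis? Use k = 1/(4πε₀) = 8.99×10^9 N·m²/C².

By cylindrical symmetry E is radial; use a coaxial Gaussian cylinder of radius 0.14 m and length L (r < 0.269 m, inside the shell).
No charge is enclosed, so Gauss's law gives E·2πrL = 0 ⇒ E = 0.

E = 0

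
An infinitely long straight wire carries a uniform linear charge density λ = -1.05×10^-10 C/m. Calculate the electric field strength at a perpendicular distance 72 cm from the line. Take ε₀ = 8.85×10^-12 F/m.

|E| = 2.62 V/m

Choose a coaxial cylinder of radius r = 72 cm (arbitrary length L) as the Gaussian surface.
Q_enc = λL, so λ_enc = -1.05×10^-10 C/m.
Since E is radial and uniform over the curved surface, Φ = E·2πrL = Q_enc/ε₀ = λ_enc L/ε₀.
E = |λ_enc|/(2πε₀r) = (1.05×10^-10)/(2π·8.85×10^-12·0.72) = 2.62 N/C.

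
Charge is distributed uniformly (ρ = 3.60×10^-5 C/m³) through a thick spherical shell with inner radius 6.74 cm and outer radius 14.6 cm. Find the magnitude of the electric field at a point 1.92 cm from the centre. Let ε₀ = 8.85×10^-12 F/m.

E = 0 (no enclosed charge)

Use a concentric Gaussian sphere at r = 1.92 cm (r < 6.74 cm, inside the empty cavity).
Q_enc = 0 (all charge lies at larger r); Gauss's law gives E = 0.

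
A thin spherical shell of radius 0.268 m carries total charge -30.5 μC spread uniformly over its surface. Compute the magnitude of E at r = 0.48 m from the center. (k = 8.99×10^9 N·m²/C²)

By spherical symmetry E is radial; choose a Gaussian sphere of radius r = 0.48 m (r > 0.268 m).
The entire shell is enclosed: Q_enc = -3.05e-5 C.
By Gauss's law, ∮E·dA = E·4πr² = Q_enc/ε₀.
E = k|Q_enc|/r² = (8.99×10^9)(3.05×10^-5)/(0.48)² = 1.19×10^6 N/C.

|E| = 1.19×10^6 V/m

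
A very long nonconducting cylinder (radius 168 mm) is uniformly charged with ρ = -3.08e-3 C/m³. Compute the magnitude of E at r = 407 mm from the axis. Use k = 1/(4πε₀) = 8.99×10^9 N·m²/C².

Take a coaxial cylindrical Gaussian surface of radius r = 407 mm and length L (r > 168 mm, full cross-section enclosed).
λ_enc = ρ·πR² = (-3.08×10^-3)π(0.168)² = -2.731×10^-4 C/m.
Applying ∮E·dA = Q_enc/ε₀ with the end caps contributing no flux:
E = 2k|λ_enc|/r = 2(8.99×10^9)(2.731×10^-4)/(0.407) = 1.21×10^7 N/C.

|E| ≈ 1.21×10^7 V/m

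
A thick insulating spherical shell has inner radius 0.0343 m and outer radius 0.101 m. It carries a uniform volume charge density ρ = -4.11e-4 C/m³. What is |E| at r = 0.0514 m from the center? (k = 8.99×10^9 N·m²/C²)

5.59×10^5 N/C

Symmetry ⇒ E = E(r) r̂. Gaussian sphere of radius r = 0.0514 m (within the shell material, 0.0343 m < r < 0.101 m).
Enclosed charge is the volume from a to r: Q_enc = (4π/3)ρ(r³ − a³) = -1.643e-7 C.
By Gauss's law, ∮E·dA = E·4πr² = Q_enc/ε₀.
E = k|Q_enc|/r² = (8.99×10^9)(1.643×10^-7)/(0.0514)² = 5.59×10^5 N/C.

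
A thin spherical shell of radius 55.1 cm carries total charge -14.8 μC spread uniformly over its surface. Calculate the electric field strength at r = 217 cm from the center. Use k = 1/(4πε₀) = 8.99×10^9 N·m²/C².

Use a concentric Gaussian sphere at r = 217 cm (r > 55.1 cm).
The entire shell is enclosed: Q_enc = -1.48×10^-5 C.
Since E is radial and uniform over the Gaussian sphere, Φ = E·4πr² = Q_enc/ε₀.
E = k|Q_enc|/r² = (8.99×10^9)(1.48e-5)/(2.17)² = 2.83×10^4 N/C.

E ≈ 2.83×10^4 N/C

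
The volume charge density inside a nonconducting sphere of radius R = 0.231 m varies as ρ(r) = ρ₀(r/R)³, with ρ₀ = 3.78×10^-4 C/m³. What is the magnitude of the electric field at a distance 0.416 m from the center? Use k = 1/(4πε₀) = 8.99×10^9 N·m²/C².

Symmetry ⇒ E = E(r) r̂. Gaussian sphere of radius r = 0.416 m (r > R, all charge enclosed).
Q_enc = 4π ∫₀^R ρ₀(r'/R)^3 r'² dr' = 4πρ₀R³/6 = 9.759e-6 C.
Gauss's law: E·4πr² = Q_enc/ε₀.
E = k|Q_enc|/r² = (8.99×10^9)(9.759e-6)/(0.416)² = 5.07e5 N/C.

E ≈ 5.07×10^5 N/C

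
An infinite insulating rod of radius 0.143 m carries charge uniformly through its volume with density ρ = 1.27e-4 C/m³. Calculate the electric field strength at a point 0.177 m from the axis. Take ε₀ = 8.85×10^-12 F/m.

8.29×10^5 N/C

Take a coaxial cylindrical Gaussian surface of radius r = 0.177 m and length L (r > 0.143 m, full cross-section enclosed).
λ_enc = ρ·πR² = (1.27×10^-4)π(0.143)² = 8.159e-6 C/m.
Applying ∮E·dA = Q_enc/ε₀ with the end caps contributing no flux:
E = |λ_enc|/(2πε₀r) = (8.159e-6)/(2π·8.85×10^-12·0.177) = 8.29×10^5 N/C.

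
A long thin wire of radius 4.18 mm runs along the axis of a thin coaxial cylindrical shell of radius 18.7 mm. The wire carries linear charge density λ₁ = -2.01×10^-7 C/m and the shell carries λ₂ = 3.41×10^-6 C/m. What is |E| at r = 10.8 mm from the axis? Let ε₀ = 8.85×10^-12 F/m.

Choose a coaxial cylinder of radius r = 10.8 mm (arbitrary length L) as the Gaussian surface (between the conductors, 4.18 mm < r < 18.7 mm).
Only the inner wire is enclosed; the outer shell contributes nothing inside itself. λ_enc = λ₁ = -2.01×10^-7 C/m.
Since E is radial and uniform over the curved surface, Φ = E·2πrL = Q_enc/ε₀ = λ_enc L/ε₀.
E = |λ_enc|/(2πε₀r) = (2.01e-7)/(2π·8.85×10^-12·0.0108) = 3.35×10^5 N/C.

|E| = 3.35×10^5 N/C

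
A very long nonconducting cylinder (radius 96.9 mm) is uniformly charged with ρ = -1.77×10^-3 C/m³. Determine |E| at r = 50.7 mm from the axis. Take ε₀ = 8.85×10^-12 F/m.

By cylindrical symmetry E is radial; use a coaxial Gaussian cylinder of radius 50.7 mm and length L (r < R).
Enclosed charge per unit length: λ_enc = ρ·πr² = (-1.77×10^-3)π(0.0507)² = -1.429e-5 C/m.
Applying ∮E·dA = Q_enc/ε₀ with the end caps contributing no flux:
E = |λ_enc|/(2πε₀r) = (1.429×10^-5)/(2π·8.85×10^-12·0.0507) = 5.07×10^6 N/C.

|E| = 5.07×10^6 V/m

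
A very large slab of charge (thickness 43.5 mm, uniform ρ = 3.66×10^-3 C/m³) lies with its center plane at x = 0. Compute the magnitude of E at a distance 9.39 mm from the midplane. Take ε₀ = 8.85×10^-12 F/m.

3.88×10^6 N/C

By symmetry E is perpendicular to the slab. A Gaussian pillbox from −9.39 mm to +9.39 mm (face area A) lies entirely within the slab.
Q_enc = ρ·(2x)·A and flux = 2EA, so 2EA = 2ρxA/ε₀ ⇒ E = |ρ|x/ε₀.
E = (3.66×10^-3)(0.00939)/(8.85×10^-12) = 3.88×10^6 N/C.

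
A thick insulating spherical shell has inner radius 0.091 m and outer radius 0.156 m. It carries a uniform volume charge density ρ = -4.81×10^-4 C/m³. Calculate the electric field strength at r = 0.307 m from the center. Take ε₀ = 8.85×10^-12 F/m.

Symmetry ⇒ E = E(r) r̂. Gaussian sphere of radius r = 0.307 m (r > 0.156 m, enclosing the whole shell).
Q_enc = ρ·(4π/3)(b³ − a³) = (-4.81×10^-4)·(4π/3)·((0.156)³ − (0.091)³) = -6.131×10^-6 C.
Since E is radial and uniform over the Gaussian sphere, Φ = E·4πr² = Q_enc/ε₀.
E = |Q_enc|/(4πε₀r²) = (6.131×10^-6)/(4π·8.85×10^-12·(0.307)²) = 5.85×10^5 N/C.

|E| ≈ 5.85×10^5 N/C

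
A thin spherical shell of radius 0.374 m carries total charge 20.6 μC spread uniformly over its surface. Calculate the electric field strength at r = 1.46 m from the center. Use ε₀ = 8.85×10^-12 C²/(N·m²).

By spherical symmetry E is radial; choose a Gaussian sphere of radius r = 1.46 m (r > 0.374 m).
The entire shell is enclosed: Q_enc = 2.06×10^-5 C.
Since E is radial and uniform over the Gaussian sphere, Φ = E·4πr² = Q_enc/ε₀.
E = |Q_enc|/(4πε₀r²) = (2.06e-5)/(4π·8.85×10^-12·(1.46)²) = 8.69×10^4 N/C.

|E| ≈ 8.69×10^4 N/C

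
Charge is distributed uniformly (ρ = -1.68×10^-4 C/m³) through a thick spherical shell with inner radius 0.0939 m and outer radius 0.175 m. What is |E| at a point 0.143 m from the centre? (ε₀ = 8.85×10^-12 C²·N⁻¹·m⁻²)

|E| = 6.49×10^5 V/m

Use a concentric Gaussian sphere at r = 0.143 m (within the shell material, 0.0939 m < r < 0.175 m).
Enclosed charge is the volume from a to r: Q_enc = (4π/3)ρ(r³ − a³) = -1.475×10^-6 C.
Since E is radial and uniform over the Gaussian sphere, Φ = E·4πr² = Q_enc/ε₀.
E = |Q_enc|/(4πε₀r²) = (1.475e-6)/(4π·8.85×10^-12·(0.143)²) = 6.49×10^5 N/C.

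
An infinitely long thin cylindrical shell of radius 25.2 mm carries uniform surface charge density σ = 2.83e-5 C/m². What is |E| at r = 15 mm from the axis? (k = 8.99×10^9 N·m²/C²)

Choose a coaxial cylinder of radius r = 15 mm (arbitrary length L) as the Gaussian surface (r < 25.2 mm, inside the shell).
No charge is enclosed, so Gauss's law gives E·2πrL = 0 ⇒ E = 0.

|E| = 0 N/C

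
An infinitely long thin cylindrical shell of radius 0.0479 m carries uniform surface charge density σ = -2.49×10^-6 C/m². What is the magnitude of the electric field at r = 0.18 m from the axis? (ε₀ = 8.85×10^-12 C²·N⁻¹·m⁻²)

|E| = 7.49e4 V/m

By cylindrical symmetry E is radial; use a coaxial Gaussian cylinder of radius 0.18 m and length L (r > 0.0479 m).
The whole shell is enclosed: λ_enc = σ·2πR = (-2.49×10^-6)·2π·(0.0479) = -7.494e-7 C/m.
Gauss's law: E·2πrL = λ_enc L/ε₀.
E = |λ_enc|/(2πε₀r) = (7.494×10^-7)/(2π·8.85×10^-12·0.18) = 7.49×10^4 N/C.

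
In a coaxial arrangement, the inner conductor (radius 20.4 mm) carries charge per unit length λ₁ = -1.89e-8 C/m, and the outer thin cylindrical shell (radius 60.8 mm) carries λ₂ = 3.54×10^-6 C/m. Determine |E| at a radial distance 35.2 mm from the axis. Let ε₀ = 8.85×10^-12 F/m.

E ≈ 9.66×10^3 V/m

Take a coaxial cylindrical Gaussian surface of radius r = 35.2 mm and length L (between the conductors, 20.4 mm < r < 60.8 mm).
Only the inner wire is enclosed; the outer shell contributes nothing inside itself. λ_enc = λ₁ = -1.89e-8 C/m.
Since E is radial and uniform over the curved surface, Φ = E·2πrL = Q_enc/ε₀ = λ_enc L/ε₀.
E = |λ_enc|/(2πε₀r) = (1.89×10^-8)/(2π·8.85×10^-12·0.0352) = 9.66e3 N/C.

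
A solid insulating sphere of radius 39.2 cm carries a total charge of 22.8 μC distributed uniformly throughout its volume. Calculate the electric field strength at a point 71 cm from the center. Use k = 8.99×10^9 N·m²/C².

E ≈ 4.07×10^5 V/m

By spherical symmetry E is radial; choose a Gaussian sphere of radius r = 71 cm (r > R, so the entire charge is enclosed).
Q_enc = 22.8 μC = 2.28e-5 C.
Applying ∮E·dA = Q_enc/ε₀ with Φ = E(4πr²):
E = k|Q_enc|/r² = (8.99×10^9)(2.28×10^-5)/(0.71)² = 4.07×10^5 N/C.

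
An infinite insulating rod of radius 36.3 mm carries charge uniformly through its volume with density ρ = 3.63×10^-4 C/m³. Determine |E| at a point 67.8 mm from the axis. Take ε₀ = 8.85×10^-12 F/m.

E = 3.99×10^5 N/C

Choose a coaxial cylinder of radius r = 67.8 mm (arbitrary length L) as the Gaussian surface (r > 36.3 mm, full cross-section enclosed).
λ_enc = ρ·πR² = (3.63e-4)π(0.0363)² = 1.503×10^-6 C/m.
By Gauss's law (flux through the curved wall only), E·2πrL = λ_enc L/ε₀.
E = |λ_enc|/(2πε₀r) = (1.503×10^-6)/(2π·8.85×10^-12·0.0678) = 3.99×10^5 N/C.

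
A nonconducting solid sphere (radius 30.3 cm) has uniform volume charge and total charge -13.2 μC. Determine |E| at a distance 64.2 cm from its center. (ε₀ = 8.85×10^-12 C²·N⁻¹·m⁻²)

|E| ≈ 2.88e5 N/C

Take a concentric spherical Gaussian surface of radius r = 64.2 cm (r > R, so the entire charge is enclosed).
Q_enc = -13.2 μC = -1.32×10^-5 C.
Since E is radial and uniform over the Gaussian sphere, Φ = E·4πr² = Q_enc/ε₀.
E = |Q_enc|/(4πε₀r²) = (1.32e-5)/(4π·8.85×10^-12·(0.642)²) = 2.88×10^5 N/C.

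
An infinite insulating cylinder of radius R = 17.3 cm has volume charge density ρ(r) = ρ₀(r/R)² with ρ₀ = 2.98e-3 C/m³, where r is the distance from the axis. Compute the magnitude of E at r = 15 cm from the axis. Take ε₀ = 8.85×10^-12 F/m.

|E| = 9.49×10^6 N/C

Coaxial Gaussian cylinder, radius r = 15 cm, length L (r < R).
Integrating ρ over the cross-section to radius r: λ_enc = (2πρ₀/R²) ∫₀^r r'^3 dr' = 2πρ₀ r^4/(4·R²) = 7.918×10^-5 C/m.
Since E is radial and uniform over the curved surface, Φ = E·2πrL = Q_enc/ε₀ = λ_enc L/ε₀.
E = |λ_enc|/(2πε₀r) = (7.918×10^-5)/(2π·8.85×10^-12·0.15) = 9.49×10^6 N/C.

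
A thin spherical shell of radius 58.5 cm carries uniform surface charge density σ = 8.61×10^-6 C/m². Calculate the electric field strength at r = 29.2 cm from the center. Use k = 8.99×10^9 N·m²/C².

By spherical symmetry E is radial; choose a Gaussian sphere of radius r = 29.2 cm (inside the shell, r < 58.5 cm).
No charge lies within this surface, so Q_enc = 0 and Gauss's law gives E·4πr² = 0 ⇒ E = 0.

|E| = 0 N/C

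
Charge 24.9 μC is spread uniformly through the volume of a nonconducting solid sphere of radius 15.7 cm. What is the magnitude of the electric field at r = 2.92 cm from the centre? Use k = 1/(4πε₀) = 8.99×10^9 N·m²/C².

E = 1.69×10^6 V/m

By spherical symmetry E is radial; choose a Gaussian sphere of radius r = 2.92 cm (r < R).
Only the charge within r is enclosed: Q_enc = Q·(r/R)³ = (24.9 μC)·(2.92 cm/15.7 cm)³ = 1.602×10^-7 C.
Applying ∮E·dA = Q_enc/ε₀ with Φ = E(4πr²):
E = k|Q_enc|/r² = (8.99×10^9)(1.602×10^-7)/(0.0292)² = 1.69×10^6 N/C.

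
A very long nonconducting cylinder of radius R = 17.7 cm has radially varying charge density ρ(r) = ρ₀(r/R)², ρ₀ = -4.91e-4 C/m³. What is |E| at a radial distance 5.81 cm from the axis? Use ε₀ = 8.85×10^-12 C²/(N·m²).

|E| = 8.68×10^4 V/m

Coaxial Gaussian cylinder, radius r = 5.81 cm, length L (r < R).
Integrating ρ over the cross-section to radius r: λ_enc = (2πρ₀/R²) ∫₀^r r'^3 dr' = 2πρ₀ r^4/(4·R²) = -2.805×10^-7 C/m.
Applying ∮E·dA = Q_enc/ε₀ with the end caps contributing no flux:
E = |λ_enc|/(2πε₀r) = (2.805×10^-7)/(2π·8.85×10^-12·0.0581) = 8.68×10^4 N/C.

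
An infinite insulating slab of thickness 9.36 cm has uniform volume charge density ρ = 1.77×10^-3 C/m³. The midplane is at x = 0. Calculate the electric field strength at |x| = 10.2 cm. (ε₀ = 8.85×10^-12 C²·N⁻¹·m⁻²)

The point |x| = 10.2 cm lies outside the slab (half-thickness 0.0468 m). A symmetric pillbox spanning the full slab encloses Q_enc = ρ·d·A.
Flux = 2EA ⇒ E = |ρ|d/(2ε₀), independent of distance outside.
E = (1.77e-3)(0.0936)/(2·8.85×10^-12) = 9.36×10^6 N/C.

E = 9.36×10^6 N/C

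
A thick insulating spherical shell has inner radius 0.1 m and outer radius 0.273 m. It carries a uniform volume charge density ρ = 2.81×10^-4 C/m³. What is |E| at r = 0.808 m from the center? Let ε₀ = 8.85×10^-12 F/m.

Take a concentric spherical Gaussian surface of radius r = 0.808 m (r > 0.273 m, enclosing the whole shell).
Q_enc = ρ·(4π/3)(b³ − a³) = (2.81×10^-4)·(4π/3)·((0.273)³ − (0.1)³) = 2.277×10^-5 C.
Since E is radial and uniform over the Gaussian sphere, Φ = E·4πr² = Q_enc/ε₀.
E = |Q_enc|/(4πε₀r²) = (2.277×10^-5)/(4π·8.85×10^-12·(0.808)²) = 3.14e5 N/C.

3.14×10^5 N/C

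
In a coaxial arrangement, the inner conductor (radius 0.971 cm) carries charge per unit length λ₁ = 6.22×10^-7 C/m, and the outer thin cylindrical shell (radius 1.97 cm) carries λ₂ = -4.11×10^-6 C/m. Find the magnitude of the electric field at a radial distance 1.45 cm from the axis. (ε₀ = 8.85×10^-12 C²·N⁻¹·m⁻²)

7.71e5 N/C

Coaxial Gaussian cylinder, radius r = 1.45 cm, length L (between the conductors, 0.971 cm < r < 1.97 cm).
The shell at 1.97 cm lies outside the Gaussian surface, so λ_enc = λ₁ = 6.22×10^-7 C/m.
By Gauss's law (flux through the curved wall only), E·2πrL = λ_enc L/ε₀.
E = |λ_enc|/(2πε₀r) = (6.22×10^-7)/(2π·8.85×10^-12·0.0145) = 7.71×10^5 N/C.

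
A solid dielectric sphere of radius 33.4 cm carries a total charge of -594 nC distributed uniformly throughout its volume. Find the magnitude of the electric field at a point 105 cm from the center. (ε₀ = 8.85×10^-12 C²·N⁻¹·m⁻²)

E ≈ 4.84×10^3 N/C

By spherical symmetry E is radial; choose a Gaussian sphere of radius r = 105 cm (r > R, so the entire charge is enclosed).
Q_enc = -594 nC = -5.94×10^-7 C.
Gauss's law: E·4πr² = Q_enc/ε₀.
E = |Q_enc|/(4πε₀r²) = (5.94×10^-7)/(4π·8.85×10^-12·(1.05)²) = 4.84×10^3 N/C.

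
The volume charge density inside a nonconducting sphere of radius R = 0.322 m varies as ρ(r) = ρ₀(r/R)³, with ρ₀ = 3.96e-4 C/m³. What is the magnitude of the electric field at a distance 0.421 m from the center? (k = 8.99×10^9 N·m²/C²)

Take a concentric spherical Gaussian surface of radius r = 0.421 m (r > R, all charge enclosed).
Q_enc = 4π ∫₀^R ρ₀(r'/R)^3 r'² dr' = 4πρ₀R³/6 = 2.769×10^-5 C.
By Gauss's law, ∮E·dA = E·4πr² = Q_enc/ε₀.
E = k|Q_enc|/r² = (8.99×10^9)(2.769e-5)/(0.421)² = 1.40e6 N/C.

1.40×10^6 N/C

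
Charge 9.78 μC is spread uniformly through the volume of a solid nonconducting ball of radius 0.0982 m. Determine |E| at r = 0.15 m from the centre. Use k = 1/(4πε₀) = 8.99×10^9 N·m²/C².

|E| ≈ 3.91×10^6 V/m

Use a concentric Gaussian sphere at r = 0.15 m (r > R, so the entire charge is enclosed).
Q_enc = 9.78 μC = 9.78e-6 C.
By Gauss's law, ∮E·dA = E·4πr² = Q_enc/ε₀.
E = k|Q_enc|/r² = (8.99×10^9)(9.78×10^-6)/(0.15)² = 3.91e6 N/C.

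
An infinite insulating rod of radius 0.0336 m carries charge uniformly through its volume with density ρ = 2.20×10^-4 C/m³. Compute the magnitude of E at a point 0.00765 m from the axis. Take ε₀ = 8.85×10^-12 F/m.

9.51×10^4 V/m

Choose a coaxial cylinder of radius r = 0.00765 m (arbitrary length L) as the Gaussian surface (r < R).
Charge inside radius r per length L is ρ·πr²·L, so λ_enc = ρπr² = 4.045×10^-8 C/m.
Since E is radial and uniform over the curved surface, Φ = E·2πrL = Q_enc/ε₀ = λ_enc L/ε₀.
E = |λ_enc|/(2πε₀r) = (4.045×10^-8)/(2π·8.85×10^-12·0.00765) = 9.51×10^4 N/C.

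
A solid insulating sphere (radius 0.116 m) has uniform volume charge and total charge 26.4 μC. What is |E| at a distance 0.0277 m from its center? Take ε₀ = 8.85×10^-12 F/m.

E ≈ 4.21×10^6 N/C

Symmetry ⇒ E = E(r) r̂. Gaussian sphere of radius r = 0.0277 m (r < R).
For a uniform sphere the enclosed fraction is (r/R)³, so Q_enc = (26.4 μC)(0.0277/0.116)³ = 3.595×10^-7 C.
Since E is radial and uniform over the Gaussian sphere, Φ = E·4πr² = Q_enc/ε₀.
E = |Q_enc|/(4πε₀r²) = (3.595×10^-7)/(4π·8.85×10^-12·(0.0277)²) = 4.21×10^6 N/C.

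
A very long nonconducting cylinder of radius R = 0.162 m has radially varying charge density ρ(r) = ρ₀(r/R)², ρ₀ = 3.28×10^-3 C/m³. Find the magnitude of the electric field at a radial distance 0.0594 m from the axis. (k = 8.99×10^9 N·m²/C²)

7.40×10^5 N/C

Take a coaxial cylindrical Gaussian surface of radius r = 0.0594 m and length L (r < R).
Integrating ρ over the cross-section to radius r: λ_enc = (2πρ₀/R²) ∫₀^r r'^3 dr' = 2πρ₀ r^4/(4·R²) = 2.444×10^-6 C/m.
Applying ∮E·dA = Q_enc/ε₀ with the end caps contributing no flux:
E = 2k|λ_enc|/r = 2(8.99×10^9)(2.444×10^-6)/(0.0594) = 7.40×10^5 N/C.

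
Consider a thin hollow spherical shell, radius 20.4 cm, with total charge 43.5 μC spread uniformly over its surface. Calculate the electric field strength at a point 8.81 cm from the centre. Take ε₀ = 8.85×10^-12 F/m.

Symmetry ⇒ E = E(r) r̂. Gaussian sphere of radius r = 8.81 cm (inside the shell, r < 20.4 cm).
All the charge is outside the Gaussian surface: Q_enc = 0, hence E = 0 everywhere inside the shell.

E = 0 (no enclosed charge)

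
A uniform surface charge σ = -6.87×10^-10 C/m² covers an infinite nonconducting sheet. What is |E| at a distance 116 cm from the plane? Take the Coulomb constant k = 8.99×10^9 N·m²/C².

By planar symmetry E is perpendicular to the sheet and uniform; use a Gaussian pillbox with flat faces of area A on each side of the sheet.
Flux Φ = 2EA and Q_enc = σA, so 2EA = σA/ε₀ ⇒ E = |σ|/(2ε₀), independent of distance.
E = 2πk|σ| = 2π(8.99×10^9)(6.87×10^-10) = 38.8 N/C.

E ≈ 38.8 V/m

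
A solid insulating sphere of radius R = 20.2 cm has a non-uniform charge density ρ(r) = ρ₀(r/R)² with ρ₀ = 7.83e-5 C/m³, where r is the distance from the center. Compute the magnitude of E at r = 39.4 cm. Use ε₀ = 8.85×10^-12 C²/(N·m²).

Take a concentric spherical Gaussian surface of radius r = 39.4 cm (r > R, all charge enclosed).
Q_enc = 4π ∫₀^R ρ₀(r'/R)^2 r'² dr' = 4πρ₀R³/5 = 1.622×10^-6 C.
Gauss's law: E·4πr² = Q_enc/ε₀.
E = |Q_enc|/(4πε₀r²) = (1.622×10^-6)/(4π·8.85×10^-12·(0.394)²) = 9.40×10^4 N/C.

E = 9.40×10^4 N/C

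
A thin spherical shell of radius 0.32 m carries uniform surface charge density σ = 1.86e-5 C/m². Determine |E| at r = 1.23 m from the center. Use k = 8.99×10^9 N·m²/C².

Use a concentric Gaussian sphere at r = 1.23 m (r > 0.32 m).
The entire shell is enclosed: Q_enc = σ·4πR² = (1.86e-5)·4π·(0.32)² = 2.393e-5 C.
Applying ∮E·dA = Q_enc/ε₀ with Φ = E(4πr²):
E = k|Q_enc|/r² = (8.99×10^9)(2.393×10^-5)/(1.23)² = 1.42×10^5 N/C.

E ≈ 1.42e5 N/C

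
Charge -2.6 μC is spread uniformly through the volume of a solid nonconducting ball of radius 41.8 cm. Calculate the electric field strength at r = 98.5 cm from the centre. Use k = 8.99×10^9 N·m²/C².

Use a concentric Gaussian sphere at r = 98.5 cm (r > R, so the entire charge is enclosed).
Q_enc = -2.6 μC = -2.60×10^-6 C.
Gauss's law: E·4πr² = Q_enc/ε₀.
E = k|Q_enc|/r² = (8.99×10^9)(2.60×10^-6)/(0.985)² = 2.41×10^4 N/C.

E = 2.41×10^4 N/C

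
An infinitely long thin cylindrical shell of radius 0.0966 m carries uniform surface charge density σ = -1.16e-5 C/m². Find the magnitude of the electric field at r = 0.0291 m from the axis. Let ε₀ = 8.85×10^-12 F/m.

Take a coaxial cylindrical Gaussian surface of radius r = 0.0291 m and length L (r < 0.0966 m, inside the shell).
All the surface charge lies outside this cylinder: Q_enc = 0, hence E = 0.

E = 0 (no enclosed charge)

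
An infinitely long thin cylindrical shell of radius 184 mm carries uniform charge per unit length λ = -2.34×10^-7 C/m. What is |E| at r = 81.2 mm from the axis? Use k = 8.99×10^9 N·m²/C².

E = 0 (no enclosed charge)

Choose a coaxial cylinder of radius r = 81.2 mm (arbitrary length L) as the Gaussian surface (r < 184 mm, inside the shell).
No charge is enclosed, so Gauss's law gives E·2πrL = 0 ⇒ E = 0.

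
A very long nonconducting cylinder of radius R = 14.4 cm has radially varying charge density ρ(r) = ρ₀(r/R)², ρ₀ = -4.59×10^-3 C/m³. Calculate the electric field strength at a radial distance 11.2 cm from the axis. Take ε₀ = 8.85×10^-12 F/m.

|E| ≈ 8.78×10^6 V/m

Take a coaxial cylindrical Gaussian surface of radius r = 11.2 cm and length L (r < R).
λ_enc = ∫₀^r ρ(r')·2πr' dr' = (2πρ₀/R²)·r^4/4 = -5.471×10^-5 C/m.
Since E is radial and uniform over the curved surface, Φ = E·2πrL = Q_enc/ε₀ = λ_enc L/ε₀.
E = |λ_enc|/(2πε₀r) = (5.471×10^-5)/(2π·8.85×10^-12·0.112) = 8.78×10^6 N/C.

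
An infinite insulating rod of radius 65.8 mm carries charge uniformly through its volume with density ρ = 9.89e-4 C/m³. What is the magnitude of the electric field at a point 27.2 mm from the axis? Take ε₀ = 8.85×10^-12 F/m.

Take a coaxial cylindrical Gaussian surface of radius r = 27.2 mm and length L (r < R).
Enclosed charge per unit length: λ_enc = ρ·πr² = (9.89×10^-4)π(0.0272)² = 2.299×10^-6 C/m.
Applying ∮E·dA = Q_enc/ε₀ with the end caps contributing no flux:
E = |λ_enc|/(2πε₀r) = (2.299e-6)/(2π·8.85×10^-12·0.0272) = 1.52×10^6 N/C.

E ≈ 1.52e6 N/C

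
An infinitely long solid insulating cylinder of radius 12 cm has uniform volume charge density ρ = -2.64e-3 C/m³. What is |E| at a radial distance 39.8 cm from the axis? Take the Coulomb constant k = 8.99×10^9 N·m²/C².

By cylindrical symmetry E is radial; use a coaxial Gaussian cylinder of radius 39.8 cm and length L (r > 12 cm, full cross-section enclosed).
λ_enc = ρ·πR² = (-2.64e-3)π(0.12)² = -1.194e-4 C/m.
Since E is radial and uniform over the curved surface, Φ = E·2πrL = Q_enc/ε₀ = λ_enc L/ε₀.
E = 2k|λ_enc|/r = 2(8.99×10^9)(1.194×10^-4)/(0.398) = 5.40×10^6 N/C.

|E| = 5.40×10^6 N/C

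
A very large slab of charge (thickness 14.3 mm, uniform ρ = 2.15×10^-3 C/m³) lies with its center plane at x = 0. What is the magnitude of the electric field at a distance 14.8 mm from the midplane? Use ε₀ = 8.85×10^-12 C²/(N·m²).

|E| ≈ 1.74×10^6 N/C

The point |x| = 14.8 mm lies outside the slab (half-thickness 0.00715 m). A symmetric pillbox spanning the full slab encloses Q_enc = ρ·d·A.
Flux = 2EA ⇒ E = |ρ|d/(2ε₀), independent of distance outside.
E = (2.15×10^-3)(0.0143)/(2·8.85×10^-12) = 1.74e6 N/C.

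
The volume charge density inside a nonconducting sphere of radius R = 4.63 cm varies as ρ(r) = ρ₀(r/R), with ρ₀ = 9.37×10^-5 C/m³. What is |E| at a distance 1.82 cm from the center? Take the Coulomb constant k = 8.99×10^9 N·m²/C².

E ≈ 1.89×10^4 V/m

By spherical symmetry E is radial; choose a Gaussian sphere of radius r = 1.82 cm (r < R).
Integrate the density: Q_enc = 4π ∫₀^r ρ₀(r'/R)^1 r'² dr' = 4πρ₀ r^4/(4·R) = 6.976e-10 C.
By Gauss's law, ∮E·dA = E·4πr² = Q_enc/ε₀.
E = k|Q_enc|/r² = (8.99×10^9)(6.976×10^-10)/(0.0182)² = 1.89×10^4 N/C.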